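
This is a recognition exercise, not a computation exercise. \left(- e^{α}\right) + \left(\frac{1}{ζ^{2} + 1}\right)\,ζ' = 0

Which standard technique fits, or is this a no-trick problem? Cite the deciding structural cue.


Diagnosis: separation of variables — solved for the derivative, the right side splits multiplicatively into a function of each variable alone — divide and integrate each side. The equation is exact as it stands too — a potential function exists — though separation reads the split structure directly.


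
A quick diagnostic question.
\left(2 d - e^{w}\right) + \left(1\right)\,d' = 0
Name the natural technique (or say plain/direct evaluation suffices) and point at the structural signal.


Verdict: a linear integrating factor — the unknown enters only to the first power against a nonzero forcing term — the integrating-factor template applies directly.


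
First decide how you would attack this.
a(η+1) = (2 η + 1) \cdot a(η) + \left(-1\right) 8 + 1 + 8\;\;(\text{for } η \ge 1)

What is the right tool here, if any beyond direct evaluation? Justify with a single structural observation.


Best approach: a summation factor — first-order linear but the coefficient 2 η + 1 moves with the index — divide by the cumulative product and telescope.


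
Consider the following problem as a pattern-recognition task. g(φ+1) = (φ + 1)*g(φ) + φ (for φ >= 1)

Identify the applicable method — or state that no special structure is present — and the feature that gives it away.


Method: a summation factor — it is first-order linear but the coefficient φ + 1 depends on the index, so multiply through by a summation factor to telescope it.


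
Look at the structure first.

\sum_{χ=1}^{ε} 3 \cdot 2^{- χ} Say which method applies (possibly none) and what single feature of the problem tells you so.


Method: the geometric series formula — consecutive terms stand in a fixed index-free ratio — the geometric sum formula closes it.


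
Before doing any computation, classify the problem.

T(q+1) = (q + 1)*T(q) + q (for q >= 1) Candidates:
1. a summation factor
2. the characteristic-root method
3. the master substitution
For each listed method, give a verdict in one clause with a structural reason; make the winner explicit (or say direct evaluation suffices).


Technique: a summation factor — rescale the sequence by the product of the weights q + 1 so far — the recurrence collapses to a plain running sum.
- a summation factor — yes, a natural case for it.
- the characteristic-root method: an index-dependent weight blocks the pure exponential ansatz.
- the master substitution — with no divided-index recursive call, reindexing by powers of a base buys nothing.


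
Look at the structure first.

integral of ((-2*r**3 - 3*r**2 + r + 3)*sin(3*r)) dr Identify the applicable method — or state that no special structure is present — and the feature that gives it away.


Diagnosis: integration by parts — a polynomial -2*r**3 - 3*r**2 + r + 3 against the kernel sin(3*r) is the signature bounded-ladder case for integration by parts.


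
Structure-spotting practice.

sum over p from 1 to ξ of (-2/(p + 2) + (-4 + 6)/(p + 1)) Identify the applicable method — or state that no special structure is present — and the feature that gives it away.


Best approach: telescoping — the summand is built as (-4 + 6)/(p + 1) minus its own successor — adjacent terms annihilate down the line.


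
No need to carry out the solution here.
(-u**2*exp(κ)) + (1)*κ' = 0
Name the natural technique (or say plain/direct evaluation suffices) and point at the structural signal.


Verdict: separation of variables — the slope splits multiplicatively: u**2 carrying all u-dependence times exp(κ) carrying all κ-dependence — separate and integrate.


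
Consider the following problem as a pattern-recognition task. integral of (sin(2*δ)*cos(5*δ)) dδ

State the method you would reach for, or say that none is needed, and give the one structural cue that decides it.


Verdict: a trigonometric identity — split sin(2*δ)*cos(5*δ) with the angle-addition identities: the resulting sum integrates term by term.


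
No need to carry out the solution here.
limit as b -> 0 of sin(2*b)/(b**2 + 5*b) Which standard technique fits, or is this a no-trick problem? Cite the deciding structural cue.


Method: l'Hôpital's rule (0/0) — numerator and denominator both vanish at 0 — a genuine 0/0 form, which is exactly when l'Hôpital applies. A first-order expansion at the point is an equally standard path; the rule packages it.


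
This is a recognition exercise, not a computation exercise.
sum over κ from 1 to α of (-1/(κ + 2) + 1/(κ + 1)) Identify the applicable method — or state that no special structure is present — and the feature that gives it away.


Diagnosis: telescoping — difference-of-shifts structure (each term adds 1/(κ + 1), then subtracts its one-index-advanced value, which the following term adds back) leaves only the first and last pieces standing.


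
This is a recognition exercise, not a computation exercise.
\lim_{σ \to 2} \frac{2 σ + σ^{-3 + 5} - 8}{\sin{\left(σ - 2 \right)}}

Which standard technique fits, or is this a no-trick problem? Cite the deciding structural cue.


Verdict: l'Hôpital's rule (0/0) — the 0/0 form at 2 is the signature situation for l'Hôpital's rule. A first-order expansion at the point is an equally standard path; the rule packages it.


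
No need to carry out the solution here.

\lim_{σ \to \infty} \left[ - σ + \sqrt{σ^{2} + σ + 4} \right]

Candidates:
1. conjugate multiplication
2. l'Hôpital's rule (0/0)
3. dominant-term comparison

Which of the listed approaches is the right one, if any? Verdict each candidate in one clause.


Verdict: conjugate multiplication — divergence minus divergence hides a finite answer — expose it by pairing \sqrt{σ^{2} + σ + 4} - σ with its conjugate.
- conjugate multiplication — yes, a natural case for it.
- l'Hôpital's rule (0/0) — no quotient structure at all: the clash is ∞ minus ∞, which rationalizing converts into a tractable ratio.
- dominant-term comparison: no dominant power emerges to decide the limit by degree comparison.


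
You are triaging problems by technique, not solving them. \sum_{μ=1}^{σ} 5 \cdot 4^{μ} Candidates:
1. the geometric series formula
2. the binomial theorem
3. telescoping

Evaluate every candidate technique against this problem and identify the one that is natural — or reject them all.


Technique: the geometric series formula — check a ratio of consecutive terms: it is 4, independent of the index, so the geometric formula closes the sum.
- the geometric series formula: yes — fits the structure here.
- the binomial theorem: the terms do not reassemble into a binomial power.
- telescoping: computed from the summand as displayed, the partial sums build up without the pairwise collapse telescoping exploits.


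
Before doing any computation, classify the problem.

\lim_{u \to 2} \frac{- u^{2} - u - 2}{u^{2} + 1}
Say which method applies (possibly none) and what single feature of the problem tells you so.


Technique: no special technique — no vanishing denominator and no indeterminate clash at the point — evaluation is immediate.


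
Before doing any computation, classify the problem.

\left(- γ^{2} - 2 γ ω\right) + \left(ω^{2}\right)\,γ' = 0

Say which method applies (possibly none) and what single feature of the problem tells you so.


Diagnosis: the homogeneous substitution — solved for the derivative, the right side is unchanged under scaling ω and γ together — it depends only on the ratio γ/ω, so substitute a single ratio variable. This doubles as a Bernoulli equation in the unknown as written; the homogeneous route needs no setup at all.


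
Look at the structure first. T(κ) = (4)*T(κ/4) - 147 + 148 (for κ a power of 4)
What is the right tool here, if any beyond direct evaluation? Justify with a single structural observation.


Best approach: the master substitution — a divide-and-conquer shape: argument κ/4, so change variables with κ = 4^m and solve the linear version.


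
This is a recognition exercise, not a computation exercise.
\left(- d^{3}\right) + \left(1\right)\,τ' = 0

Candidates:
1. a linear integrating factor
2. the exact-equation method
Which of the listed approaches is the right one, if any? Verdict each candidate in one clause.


Method: no special technique — the slope is a function of d alone, so integrate both sides directly.
- a linear integrating factor — the linear template holds only trivially here (the unknown is absent, so the coefficient is zero) — the method is not the natural label.
- the exact-equation method — with the unknown absent from both coefficients, the cross-partial test holds emptily — nothing for the exact method to work on.


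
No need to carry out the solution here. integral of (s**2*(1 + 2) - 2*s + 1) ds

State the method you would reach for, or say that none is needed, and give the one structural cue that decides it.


Verdict: no special technique — a term-by-term power-rule job in s; no substitution or rearrangement earns its keep here.


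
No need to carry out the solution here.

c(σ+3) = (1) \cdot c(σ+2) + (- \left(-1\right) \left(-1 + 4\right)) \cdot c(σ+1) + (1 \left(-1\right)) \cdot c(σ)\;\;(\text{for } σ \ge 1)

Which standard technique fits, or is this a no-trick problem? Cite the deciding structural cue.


Technique: the characteristic-root method — fixed numeric weights on consecutive terms and no forcing term added: the root method in its home territory.


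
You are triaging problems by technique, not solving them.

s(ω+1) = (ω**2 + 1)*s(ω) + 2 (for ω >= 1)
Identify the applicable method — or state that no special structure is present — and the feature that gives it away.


Verdict: a summation factor — first-order linear but the coefficient ω**2 + 1 moves with the index — divide by the cumulative product and telescope.


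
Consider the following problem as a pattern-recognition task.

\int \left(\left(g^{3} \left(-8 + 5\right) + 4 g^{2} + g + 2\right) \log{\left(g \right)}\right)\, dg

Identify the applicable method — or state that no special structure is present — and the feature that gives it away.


Diagnosis: integration by parts — the logarithm \log{\left(g \right)} has no power-rule antiderivative to read off directly, but its derivative is algebraic — so differentiate \log{\left(g \right)} and integrate the polynomial factor (g^{3} \left(-8 + 5\right) + 4 g^{2} + g + 2).


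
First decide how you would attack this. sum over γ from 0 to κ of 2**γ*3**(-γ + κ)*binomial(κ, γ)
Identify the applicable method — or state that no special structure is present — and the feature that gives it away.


Verdict: the binomial theorem — binomial coefficients against complementary powers of 2 and 3: recognize the binomial expansion and resum.


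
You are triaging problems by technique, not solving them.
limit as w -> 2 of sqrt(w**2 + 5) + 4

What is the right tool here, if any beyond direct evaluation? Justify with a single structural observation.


Best approach: no special technique — no denominator vanishes and nothing blows up at 2: direct substitution is the whole computation.


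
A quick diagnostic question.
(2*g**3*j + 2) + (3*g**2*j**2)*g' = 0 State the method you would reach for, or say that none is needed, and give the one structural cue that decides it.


Method: the exact-equation method — the compatibility test passes: the g-derivative of 2*g**3*j + 2 matches the j-derivative of 3*g**2*j**2, so integrate a potential.


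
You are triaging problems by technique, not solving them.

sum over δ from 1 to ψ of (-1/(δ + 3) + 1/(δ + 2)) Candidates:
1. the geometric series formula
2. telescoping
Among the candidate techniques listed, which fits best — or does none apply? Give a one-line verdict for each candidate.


Diagnosis: telescoping — write out three consecutive terms and watch the interior cancel: the advanced copy one term subtracts reappears as the very next term's leading piece, pair after pair.
- the geometric series formula — the ratio of consecutive terms depends on the index.
- telescoping — yes — fits the structure here.


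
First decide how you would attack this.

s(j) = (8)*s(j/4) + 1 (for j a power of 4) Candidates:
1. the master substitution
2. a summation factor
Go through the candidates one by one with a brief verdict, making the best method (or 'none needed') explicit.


Technique: the master substitution — index division is the fingerprint: j/4 in the recursive call means substitute j = 4^m.
- the master substitution: a fit — the right tool for this form.
- a summation factor: the recursion divides its index rather than shifting it — there is no previous-term chain for a summation factor to telescope.


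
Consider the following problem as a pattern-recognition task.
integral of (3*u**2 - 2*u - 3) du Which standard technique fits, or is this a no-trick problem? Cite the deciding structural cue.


Technique: no special technique — nothing composite, nothing rational, nothing trigonometric — each constant-multiple power of u integrates by the power rule alone.


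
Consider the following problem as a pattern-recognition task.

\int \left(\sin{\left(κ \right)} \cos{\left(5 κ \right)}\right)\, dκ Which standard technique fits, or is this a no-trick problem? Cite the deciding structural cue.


Best approach: a trigonometric identity — \sin{\left(κ \right)} \cos{\left(5 κ \right)} is a beat pattern — rewrite the product as a sum of single-frequency waves before integrating.


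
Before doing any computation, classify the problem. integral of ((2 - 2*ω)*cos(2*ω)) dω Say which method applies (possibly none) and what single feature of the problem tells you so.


Technique: integration by parts — the integrand splits as 2 - 2*ω times cos(2*ω) — repeatedly differentiating the polynomial part kills it, which is the parts ladder.


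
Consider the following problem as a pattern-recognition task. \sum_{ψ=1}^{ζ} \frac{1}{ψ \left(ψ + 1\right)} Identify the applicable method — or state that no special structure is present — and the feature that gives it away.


Technique: telescoping — split \frac{1}{ψ \left(ψ + 1\right)} by partial fractions and the pieces are one function at shifted arguments — interior terms cancel.


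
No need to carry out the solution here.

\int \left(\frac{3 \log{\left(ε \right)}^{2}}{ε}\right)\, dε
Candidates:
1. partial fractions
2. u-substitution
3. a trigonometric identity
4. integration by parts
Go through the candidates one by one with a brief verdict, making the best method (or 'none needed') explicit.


Diagnosis: u-substitution — collected, the integrand has one factor that is, up to a constant, the derivative of an inner expression the rest depends on — substitute for that inner expression.
- partial fractions — the expression is not a ratio of polynomials that decomposes further.
- u-substitution: yes — fits the structure here.
- a trigonometric identity: with no trigonometric functions present, identity rewriting has no target.
- integration by parts: there is no nonconstant-polynomial-times-kernel split with an exp, sine, cosine (degree-1 argument), or logarithm partner.


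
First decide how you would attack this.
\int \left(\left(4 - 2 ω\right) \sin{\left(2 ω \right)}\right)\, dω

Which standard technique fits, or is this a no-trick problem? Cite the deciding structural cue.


Verdict: integration by parts — 4 - 2 ω dies after finitely many derivatives while \sin{\left(2 ω \right)} cycles under integration — the tabular/parts setup.


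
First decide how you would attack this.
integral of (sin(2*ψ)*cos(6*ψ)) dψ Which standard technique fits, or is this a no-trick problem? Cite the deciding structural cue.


Technique: a trigonometric identity — split sin(2*ψ)*cos(6*ψ) with the angle-addition identities: the resulting sum integrates term by term.


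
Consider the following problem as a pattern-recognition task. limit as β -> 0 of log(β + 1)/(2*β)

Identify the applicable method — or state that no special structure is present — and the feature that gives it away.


Technique: l'Hôpital's rule (0/0) — numerator and denominator both vanish at 0 — a genuine 0/0 form, which is exactly when l'Hôpital applies. A local series expansion at the point resolves it as well; the rule is the packaged version of that step.


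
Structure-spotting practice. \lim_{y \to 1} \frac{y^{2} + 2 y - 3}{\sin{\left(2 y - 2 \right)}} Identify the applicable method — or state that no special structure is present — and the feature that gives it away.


Best approach: l'Hôpital's rule (0/0) — both numerator and denominator vanish at 1: the genuine 0/0 indeterminate that l'Hôpital exists for. Expanding numerator and denominator to first order gives the same value — the rule automates exactly that.


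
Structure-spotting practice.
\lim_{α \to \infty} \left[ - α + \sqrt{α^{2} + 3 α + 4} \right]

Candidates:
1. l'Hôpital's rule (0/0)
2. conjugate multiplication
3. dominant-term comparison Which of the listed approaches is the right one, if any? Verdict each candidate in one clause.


Verdict: conjugate multiplication — turning the difference into a conjugate-rationalized ratio makes the limit readable.
- l'Hôpital's rule (0/0) — the expression is a difference driving to ∞ − ∞, not a 0/0 quotient — there is no ratio for the rule to differentiate.
- conjugate multiplication — applies; the problem has the shape this method handles.
- dominant-term comparison — no ranking of term growth rates resolves the limit here.


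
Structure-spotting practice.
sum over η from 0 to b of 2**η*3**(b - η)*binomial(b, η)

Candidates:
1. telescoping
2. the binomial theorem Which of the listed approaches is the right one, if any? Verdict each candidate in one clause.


Verdict: the binomial theorem — binomial coefficients against complementary powers of 2 and 3: recognize the binomial expansion and resum.
- telescoping — the terms as presented offer no neighboring cancellation — a telescoping rewrite may exist, but the displayed structure does not hand one over.
- the binomial theorem — applies; the problem has the shape this method handles.


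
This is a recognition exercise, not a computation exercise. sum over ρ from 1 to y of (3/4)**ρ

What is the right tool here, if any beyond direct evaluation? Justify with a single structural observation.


Method: the geometric series formula — check a ratio of consecutive terms: it is 3/4, independent of the index, so the geometric formula closes the sum.


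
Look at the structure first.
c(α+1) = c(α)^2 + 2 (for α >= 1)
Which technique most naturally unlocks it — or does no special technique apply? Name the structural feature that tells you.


Diagnosis: no special technique — a nonlinear dependence on earlier terms breaks linearity, and with it every superposition-based closed form.


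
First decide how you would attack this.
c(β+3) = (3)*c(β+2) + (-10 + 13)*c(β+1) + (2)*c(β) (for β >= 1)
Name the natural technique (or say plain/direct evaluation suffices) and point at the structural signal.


Diagnosis: the characteristic-root method — no index-dependence in the weights and nothing inhomogeneous: classic characteristic-equation setup.


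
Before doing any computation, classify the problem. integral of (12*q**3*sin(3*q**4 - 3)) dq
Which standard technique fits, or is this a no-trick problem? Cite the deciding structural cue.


Verdict: u-substitution — set u = 3*q**4 - 3: a constant multiple of its derivative, namely 12*q**3, is present as a factor once the integrand is collected, so the du is sitting there waiting.


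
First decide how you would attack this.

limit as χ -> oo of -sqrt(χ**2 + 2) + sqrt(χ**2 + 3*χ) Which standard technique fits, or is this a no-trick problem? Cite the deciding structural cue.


Verdict: conjugate multiplication — the ∞ − ∞ radical form is the exact trigger for the conjugate maneuver.


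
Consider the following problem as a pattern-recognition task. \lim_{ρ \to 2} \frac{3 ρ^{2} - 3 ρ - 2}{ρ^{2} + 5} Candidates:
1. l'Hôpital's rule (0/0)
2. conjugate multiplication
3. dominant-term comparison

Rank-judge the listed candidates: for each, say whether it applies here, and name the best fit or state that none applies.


Verdict: no special technique — no vanishing denominator and no indeterminate clash at the point — evaluation is immediate.
- l'Hôpital's rule (0/0) — evaluation at the point is determinate, so the rule has nothing to repair.
- conjugate multiplication — multiplying by a conjugate would not remove any indeterminacy here.
- dominant-term comparison: no dominant-degree comparison decides it.


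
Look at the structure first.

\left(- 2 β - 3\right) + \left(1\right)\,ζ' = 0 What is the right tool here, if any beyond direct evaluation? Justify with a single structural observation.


Method: no special technique — the slope is a pure function of β; integrate both sides and be done.


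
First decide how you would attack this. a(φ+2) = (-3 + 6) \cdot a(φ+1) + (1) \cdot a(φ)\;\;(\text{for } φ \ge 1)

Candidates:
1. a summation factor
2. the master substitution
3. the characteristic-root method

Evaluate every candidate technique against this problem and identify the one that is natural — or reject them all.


Verdict: the characteristic-root method — try a geometric ansatz r^φ: constant coefficients turn the recurrence into one polynomial equation in r.
- a summation factor: a summation factor telescopes one-step recursions; this one carries higher-order memory.
- the master substitution — the recursion steps by a constant offset, so exponential reindexing is pointless.
- the characteristic-root method — applies; the problem has the shape this method handles.


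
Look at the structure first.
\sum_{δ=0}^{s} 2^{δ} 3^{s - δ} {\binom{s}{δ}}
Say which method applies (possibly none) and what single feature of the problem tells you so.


Technique: the binomial theorem — the summand is term δ of a binomial expansion in 2 and 3; the whole sum is a single power.


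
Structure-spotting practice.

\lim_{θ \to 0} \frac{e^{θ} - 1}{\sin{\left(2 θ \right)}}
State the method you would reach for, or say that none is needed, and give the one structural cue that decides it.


Best approach: l'Hôpital's rule (0/0) — both numerator and denominator vanish at 0: the genuine 0/0 indeterminate that l'Hôpital exists for. A first-order expansion at the point is an equally standard path; the rule packages it.


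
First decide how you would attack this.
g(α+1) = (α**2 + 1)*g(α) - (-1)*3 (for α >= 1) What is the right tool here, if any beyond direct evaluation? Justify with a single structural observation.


Verdict: a summation factor — one-term recursion with variable weight α**2 + 1 is solved by product normalization, not by root-finding.


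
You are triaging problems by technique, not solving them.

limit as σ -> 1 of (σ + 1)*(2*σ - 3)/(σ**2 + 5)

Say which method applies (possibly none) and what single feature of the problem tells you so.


Verdict: no special technique — no vanishing denominator and no indeterminate clash at the point — evaluation is immediate.


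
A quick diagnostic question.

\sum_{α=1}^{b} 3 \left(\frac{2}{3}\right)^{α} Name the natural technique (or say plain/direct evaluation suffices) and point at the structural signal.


Verdict: the geometric series formula — each summand is the previous one scaled by \frac{2}{3}; that constant multiplier is itself the geometric structure.


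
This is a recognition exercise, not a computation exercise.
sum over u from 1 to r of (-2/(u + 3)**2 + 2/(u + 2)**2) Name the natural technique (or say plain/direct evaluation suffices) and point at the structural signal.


Diagnosis: telescoping — the summand is built as 2/(u + 2)**2 minus its own successor — adjacent terms annihilate down the line.


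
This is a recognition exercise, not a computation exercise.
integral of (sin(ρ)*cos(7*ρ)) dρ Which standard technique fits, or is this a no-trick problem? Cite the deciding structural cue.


Technique: a trigonometric identity — two sinusoids at different rates multiply in sin(ρ)*cos(7*ρ); the product-to-sum identity uncouples them.


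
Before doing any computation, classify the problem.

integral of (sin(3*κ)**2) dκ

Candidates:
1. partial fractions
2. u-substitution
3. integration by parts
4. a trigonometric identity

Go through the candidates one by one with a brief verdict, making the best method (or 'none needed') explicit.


Method: a trigonometric identity — the exponent on sin(3*κ)**2 is even — the power-reduction identity is the standard preprocessing step.
- partial fractions — the expression is not a ratio of polynomials that decomposes further.
- u-substitution: no subexpression of the integrand serves as a whole-integral substitution inner — individual terms may offer their own, but none carries its derivative as a factor of the full integrand; a working change of variable would have to be constructed from outside the expression.
- integration by parts — not the natural route: no polynomial-kernel product appears — a recursive parts reduction of the trigonometric product exists, but the identity rewrite is direct.
- a trigonometric identity: yes, a natural case for it.


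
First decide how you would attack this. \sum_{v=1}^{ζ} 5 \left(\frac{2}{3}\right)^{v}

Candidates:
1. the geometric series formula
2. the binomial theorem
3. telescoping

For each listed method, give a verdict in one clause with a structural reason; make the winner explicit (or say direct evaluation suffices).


Diagnosis: the geometric series formula — each term is \frac{2}{3} times the previous one, so the geometric-series formula applies directly.
- the geometric series formula — applies; the problem has the shape this method handles.
- the binomial theorem — the terms do not reassemble into a binomial power.
- telescoping — the summand is not presented as a shifted difference — a telescoping rewrite may exist, but the displayed structure does not offer one.


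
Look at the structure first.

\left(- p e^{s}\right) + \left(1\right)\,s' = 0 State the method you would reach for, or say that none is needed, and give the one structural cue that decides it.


Method: separation of variables — separating collects all s-dependence with the derivative and leaves all p-dependence opposite: variables separate.


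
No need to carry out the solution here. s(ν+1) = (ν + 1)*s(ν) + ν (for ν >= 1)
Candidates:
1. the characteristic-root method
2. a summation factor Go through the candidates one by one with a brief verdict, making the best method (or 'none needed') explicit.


Best approach: a summation factor — the coefficient ν + 1 drifts with the index, so no fixed root exists; normalizing by the cumulative product telescopes it.
- the characteristic-root method — the coefficients vary with the index, breaking the constant-coefficient structure the method needs.
- a summation factor: applicable, and directly so.


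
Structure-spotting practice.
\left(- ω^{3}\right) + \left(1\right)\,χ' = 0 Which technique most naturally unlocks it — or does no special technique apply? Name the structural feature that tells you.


Diagnosis: no special technique — solved for the derivative, χ never appears on the right — this is a direct integration in ω, not a differential-equations problem at heart.


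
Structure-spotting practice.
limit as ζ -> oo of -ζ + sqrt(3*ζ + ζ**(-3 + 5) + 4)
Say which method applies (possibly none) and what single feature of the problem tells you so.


Technique: conjugate multiplication — sqrt(3*ζ + ζ**(-3 + 5) + 4) and ζ both blow up, but their difference is tame once the conjugate rationalizes it.


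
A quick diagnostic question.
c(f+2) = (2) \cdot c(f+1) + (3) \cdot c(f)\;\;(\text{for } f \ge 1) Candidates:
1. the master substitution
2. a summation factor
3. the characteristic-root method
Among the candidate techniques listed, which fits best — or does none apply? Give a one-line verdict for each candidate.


Best approach: the characteristic-root method — no index-dependence in the weights and nothing inhomogeneous: classic characteristic-equation setup.
- the master substitution: the recursion steps by a constant offset, so exponential reindexing is pointless.
- a summation factor: a summation factor telescopes one-step recursions; this one carries higher-order memory.
- the characteristic-root method — yes, a natural case for it.


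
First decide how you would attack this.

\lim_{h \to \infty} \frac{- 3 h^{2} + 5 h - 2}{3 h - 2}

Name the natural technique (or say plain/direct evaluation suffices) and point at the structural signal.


Best approach: dominant-term comparison — divide through by the highest power of h; every lower-order term dies and the dominant terms decide the limit. Viewed as a single quotient this is an ∞/∞ form — an at-infinity application of l'Hôpital's rule would also resolve it; comparing leading growth reads the answer without differentiating.


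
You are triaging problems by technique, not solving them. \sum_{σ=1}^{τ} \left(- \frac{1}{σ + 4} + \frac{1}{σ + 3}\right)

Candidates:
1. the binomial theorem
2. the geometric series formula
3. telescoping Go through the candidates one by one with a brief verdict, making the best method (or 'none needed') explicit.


Verdict: telescoping — difference-of-shifts structure (each term adds \frac{1}{σ + 3}, then subtracts its one-index-advanced value, which the following term adds back) leaves only the first and last pieces standing.
- the binomial theorem: the summand does not match any term pattern of an expanded binomial power.
- the geometric series formula: the term-to-term ratio changes with the index, so the geometric formula cannot close it.
- telescoping: a fit — the right tool for this form.


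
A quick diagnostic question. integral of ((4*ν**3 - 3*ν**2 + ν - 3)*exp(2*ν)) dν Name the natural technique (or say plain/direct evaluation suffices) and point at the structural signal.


Verdict: integration by parts — a polynomial 4*ν**3 - 3*ν**2 + ν - 3 against the kernel exp(2*ν) is the signature bounded-ladder case for integration by parts.


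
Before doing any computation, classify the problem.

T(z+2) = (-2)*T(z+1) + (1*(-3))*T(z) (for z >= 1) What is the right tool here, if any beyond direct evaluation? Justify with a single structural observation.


Method: the characteristic-root method — fixed numeric weights on consecutive terms and no forcing term added: the root method in its home territory.


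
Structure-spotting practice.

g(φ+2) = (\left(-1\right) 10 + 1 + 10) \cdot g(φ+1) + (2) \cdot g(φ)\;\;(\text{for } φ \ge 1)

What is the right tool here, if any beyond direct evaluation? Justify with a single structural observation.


Technique: the characteristic-root method — linear, homogeneous, constant coefficients: solutions of the form r^φ exist — find the roots of the characteristic polynomial.


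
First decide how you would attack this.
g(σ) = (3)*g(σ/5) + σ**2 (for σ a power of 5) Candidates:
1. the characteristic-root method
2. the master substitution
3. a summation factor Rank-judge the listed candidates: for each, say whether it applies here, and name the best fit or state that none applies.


Diagnosis: the master substitution — the recursive call is at index σ/5 rather than a shift, a divide-and-conquer shape — substituting σ = 5^m linearizes it.
- the characteristic-root method: the recursion divides its index rather than shifting it — outside the constant-shift family the root method covers.
- the master substitution — yes — fits the structure here.
- a summation factor: a divided-index call is outside the fixed-shift first-order family a summation factor normalizes.


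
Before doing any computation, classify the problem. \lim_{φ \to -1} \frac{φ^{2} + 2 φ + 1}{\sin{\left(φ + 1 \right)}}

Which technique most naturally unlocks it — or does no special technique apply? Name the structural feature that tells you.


Best approach: l'Hôpital's rule (0/0) — substituting -1 gives 0 over 0; differentiate top and bottom once and re-evaluate. Known elementary limits would finish this too — the rule just bypasses the case analysis.


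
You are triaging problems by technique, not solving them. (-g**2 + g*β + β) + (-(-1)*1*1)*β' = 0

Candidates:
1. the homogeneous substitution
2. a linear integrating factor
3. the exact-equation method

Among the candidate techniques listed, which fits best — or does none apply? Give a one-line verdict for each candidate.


Method: a linear integrating factor — linear in the unknown with genuine forcing: multiply through by the exponential of the integrated coefficient and the left side closes into one derivative.
- the homogeneous substitution: the slope does not depend on the ratio of the variables alone.
- a linear integrating factor: applicable, and directly so.
- the exact-equation method: the mixed partial derivatives differ, so the left side is not a total differential.


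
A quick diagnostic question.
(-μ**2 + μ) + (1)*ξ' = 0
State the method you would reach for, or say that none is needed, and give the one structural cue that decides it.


Method: no special technique — the slope is a pure function of μ; integrate both sides and be done.


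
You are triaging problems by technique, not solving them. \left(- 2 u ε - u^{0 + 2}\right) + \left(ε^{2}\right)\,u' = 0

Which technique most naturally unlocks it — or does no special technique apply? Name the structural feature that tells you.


Diagnosis: the homogeneous substitution — the slope is degree-zero homogeneous: the ratio substitution v = u/ε collapses it. Rearranged, this also fits the Bernoulli template directly; the homogeneous substitution reads the structure without the rearrangement.


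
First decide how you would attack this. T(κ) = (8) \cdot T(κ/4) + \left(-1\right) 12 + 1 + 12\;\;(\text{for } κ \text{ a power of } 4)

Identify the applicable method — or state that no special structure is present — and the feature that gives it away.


Verdict: the master substitution — the argument contracts 4-fold per step: reindex κ exponentially and solve the linear recurrence in the new index.


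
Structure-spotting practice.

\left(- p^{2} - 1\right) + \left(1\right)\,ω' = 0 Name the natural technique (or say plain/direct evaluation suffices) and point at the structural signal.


Verdict: no special technique — solved for the derivative, no ω appears — this is antidifferentiation in p wearing ODE clothing.


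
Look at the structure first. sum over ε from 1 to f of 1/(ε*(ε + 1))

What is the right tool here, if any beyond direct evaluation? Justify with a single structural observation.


Method: telescoping — integer-spaced poles in 1/(ε*(ε + 1)) are the telescoping signature in disguise.


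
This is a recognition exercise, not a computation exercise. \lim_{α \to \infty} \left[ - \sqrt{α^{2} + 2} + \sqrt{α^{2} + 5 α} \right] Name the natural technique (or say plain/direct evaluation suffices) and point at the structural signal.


Method: conjugate multiplication — the ∞ − ∞ radical form is the exact trigger for the conjugate maneuver.


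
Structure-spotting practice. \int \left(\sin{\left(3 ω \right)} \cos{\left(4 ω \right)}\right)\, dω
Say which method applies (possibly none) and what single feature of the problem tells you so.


Verdict: a trigonometric identity — split \sin{\left(3 ω \right)} \cos{\left(4 ω \right)} with the angle-addition identities: the resulting sum integrates term by term.


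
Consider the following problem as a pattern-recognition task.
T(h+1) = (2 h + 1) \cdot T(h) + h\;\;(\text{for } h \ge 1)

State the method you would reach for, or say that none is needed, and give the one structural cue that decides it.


Technique: a summation factor — an index-dependent multiplier 2 h + 1 rules out characteristic roots; a summation factor converts it to a pure difference.


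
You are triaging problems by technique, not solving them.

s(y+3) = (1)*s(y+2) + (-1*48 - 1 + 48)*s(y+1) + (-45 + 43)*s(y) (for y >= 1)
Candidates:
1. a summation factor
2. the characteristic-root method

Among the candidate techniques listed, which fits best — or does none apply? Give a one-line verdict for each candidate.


Verdict: the characteristic-root method — fixed numeric weights on consecutive terms and no forcing term added: the root method in its home territory.
- a summation factor: a summation factor telescopes one-step recursions; this one carries higher-order memory.
- the characteristic-root method: yes — fits the structure here.


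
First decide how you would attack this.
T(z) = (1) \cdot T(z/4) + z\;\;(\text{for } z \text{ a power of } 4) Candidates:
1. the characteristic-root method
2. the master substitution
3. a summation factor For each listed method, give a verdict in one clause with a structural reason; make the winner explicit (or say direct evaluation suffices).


Method: the master substitution — the argument contracts 4-fold per step: reindex z exponentially and solve the linear recurrence in the new index.
- the characteristic-root method: the recursion divides its index rather than shifting it — outside the constant-shift family the root method covers.
- the master substitution — a fit — the right tool for this form.
- a summation factor: the recursion divides its index rather than shifting it — there is no previous-term chain for a summation factor to telescope.


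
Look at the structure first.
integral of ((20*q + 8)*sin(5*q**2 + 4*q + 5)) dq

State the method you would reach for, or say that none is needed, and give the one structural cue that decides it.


Technique: u-substitution — collected, the integrand has one factor that is, up to a constant, the derivative of an inner expression the rest depends on — substitute for that inner expression.


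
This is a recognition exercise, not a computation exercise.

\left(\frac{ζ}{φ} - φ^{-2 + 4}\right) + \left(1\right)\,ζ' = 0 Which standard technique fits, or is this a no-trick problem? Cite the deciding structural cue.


Best approach: a linear integrating factor — linear in the unknown with genuine forcing: multiply through by the exponential of the integrated coefficient and the left side closes into one derivative.


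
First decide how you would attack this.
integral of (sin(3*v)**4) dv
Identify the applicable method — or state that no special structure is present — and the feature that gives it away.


Technique: a trigonometric identity — an even power like sin(3*v)**4 flattens under the half-angle identity into first-degree cosines you can integrate directly.


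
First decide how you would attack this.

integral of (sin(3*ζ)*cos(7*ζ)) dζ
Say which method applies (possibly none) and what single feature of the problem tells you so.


Best approach: a trigonometric identity — apply product-to-sum to sin(3*ζ)*cos(7*ζ): two clean single-angle terms replace one awkward product.


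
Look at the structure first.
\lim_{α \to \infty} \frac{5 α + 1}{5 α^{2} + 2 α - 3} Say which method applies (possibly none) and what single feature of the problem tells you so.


Diagnosis: dominant-term comparison — divide by the highest power of α present: lower-order terms vanish and the dominant ratio remains. Differentiating the expression as a single quotient would eventually settle it as well; matching dominant growth settles it immediately.
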